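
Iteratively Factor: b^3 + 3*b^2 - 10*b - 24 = (b - 3)*(b^2 + 6*b + 8) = (b - 3)*(b + 2)*(b + 4)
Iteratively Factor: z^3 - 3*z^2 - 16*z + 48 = (z - 3)*(z^2 - 16) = (z - 4)*(z - 3)*(z + 4)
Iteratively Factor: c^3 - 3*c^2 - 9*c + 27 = (c + 3)*(c^2 - 6*c + 9) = (c - 3)*(c + 3)*(c - 3)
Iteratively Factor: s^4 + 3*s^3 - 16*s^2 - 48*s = (s)*(s^3 + 3*s^2 - 16*s - 48) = s*(s - 4)*(s^2 + 7*s + 12) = s*(s - 4)*(s + 3)*(s + 4)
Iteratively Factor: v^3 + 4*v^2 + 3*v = (v)*(v^2 + 4*v + 3) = v*(v + 1)*(v + 3)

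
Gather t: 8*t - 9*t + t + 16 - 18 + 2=0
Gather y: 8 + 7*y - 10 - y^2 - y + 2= -y^2 + 6*y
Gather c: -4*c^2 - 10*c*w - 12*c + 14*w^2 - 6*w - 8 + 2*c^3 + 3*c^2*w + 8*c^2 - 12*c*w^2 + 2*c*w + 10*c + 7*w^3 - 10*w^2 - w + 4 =2*c^3 + c^2*(3*w + 4) + c*(-12*w^2 - 8*w - 2) + 7*w^3 + 4*w^2 - 7*w - 4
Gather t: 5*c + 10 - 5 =5*c + 5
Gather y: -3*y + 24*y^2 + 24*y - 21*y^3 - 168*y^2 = -21*y^3 - 144*y^2 + 21*y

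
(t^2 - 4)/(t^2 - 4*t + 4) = (t + 2)/(t - 2)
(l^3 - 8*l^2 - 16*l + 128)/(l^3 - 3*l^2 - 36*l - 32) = (l - 4)/(l + 1)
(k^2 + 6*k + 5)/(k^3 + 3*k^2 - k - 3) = (k + 5)/(k^2 + 2*k - 3)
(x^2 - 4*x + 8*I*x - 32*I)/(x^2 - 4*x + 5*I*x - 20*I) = (x + 8*I)/(x + 5*I)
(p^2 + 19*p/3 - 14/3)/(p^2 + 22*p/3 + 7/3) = (3*p - 2)/(3*p + 1)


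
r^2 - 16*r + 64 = (r - 8)^2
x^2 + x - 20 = (x - 4)*(x + 5)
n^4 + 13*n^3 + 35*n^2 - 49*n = n*(n - 1)*(n + 7)^2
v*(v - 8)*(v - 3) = v^3 - 11*v^2 + 24*v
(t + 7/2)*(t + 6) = t^2 + 19*t/2 + 21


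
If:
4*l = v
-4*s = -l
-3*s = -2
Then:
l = 8/3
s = 2/3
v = 32/3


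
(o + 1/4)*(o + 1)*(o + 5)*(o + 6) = o^4 + 49*o^3/4 + 44*o^2 + 161*o/4 + 15/2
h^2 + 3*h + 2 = (h + 1)*(h + 2)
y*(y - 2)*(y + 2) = y^3 - 4*y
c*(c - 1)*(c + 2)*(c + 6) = c^4 + 7*c^3 + 4*c^2 - 12*c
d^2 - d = d*(d - 1)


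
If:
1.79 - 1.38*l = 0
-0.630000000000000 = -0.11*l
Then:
No Solution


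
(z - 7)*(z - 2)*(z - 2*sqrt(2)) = z^3 - 9*z^2 - 2*sqrt(2)*z^2 + 14*z + 18*sqrt(2)*z - 28*sqrt(2)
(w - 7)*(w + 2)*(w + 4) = w^3 - w^2 - 34*w - 56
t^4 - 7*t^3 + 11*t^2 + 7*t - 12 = (t - 4)*(t - 3)*(t - 1)*(t + 1)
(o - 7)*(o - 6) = o^2 - 13*o + 42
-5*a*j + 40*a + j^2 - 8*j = (-5*a + j)*(j - 8)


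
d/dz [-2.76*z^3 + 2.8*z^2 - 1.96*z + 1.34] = -8.28*z^2 + 5.6*z - 1.96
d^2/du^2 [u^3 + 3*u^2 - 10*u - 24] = 6*u + 6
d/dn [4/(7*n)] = -4/(7*n^2)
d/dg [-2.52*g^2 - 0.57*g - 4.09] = -5.04*g - 0.57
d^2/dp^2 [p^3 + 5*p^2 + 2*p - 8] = 6*p + 10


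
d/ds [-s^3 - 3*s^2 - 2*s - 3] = -3*s^2 - 6*s - 2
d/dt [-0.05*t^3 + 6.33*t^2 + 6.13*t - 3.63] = -0.15*t^2 + 12.66*t + 6.13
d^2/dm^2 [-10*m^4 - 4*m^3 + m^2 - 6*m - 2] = -120*m^2 - 24*m + 2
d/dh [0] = 0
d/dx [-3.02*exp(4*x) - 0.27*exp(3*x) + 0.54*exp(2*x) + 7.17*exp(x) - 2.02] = (-12.08*exp(3*x) - 0.81*exp(2*x) + 1.08*exp(x) + 7.17)*exp(x)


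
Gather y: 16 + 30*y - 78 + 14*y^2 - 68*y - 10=14*y^2 - 38*y - 72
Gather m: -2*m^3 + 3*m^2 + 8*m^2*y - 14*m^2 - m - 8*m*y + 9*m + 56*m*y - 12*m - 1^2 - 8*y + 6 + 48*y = -2*m^3 + m^2*(8*y - 11) + m*(48*y - 4) + 40*y + 5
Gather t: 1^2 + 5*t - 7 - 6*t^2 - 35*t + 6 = -6*t^2 - 30*t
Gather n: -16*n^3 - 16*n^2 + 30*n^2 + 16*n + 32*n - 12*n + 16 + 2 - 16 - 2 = -16*n^3 + 14*n^2 + 36*n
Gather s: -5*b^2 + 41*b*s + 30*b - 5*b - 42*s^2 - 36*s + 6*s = -5*b^2 + 25*b - 42*s^2 + s*(41*b - 30)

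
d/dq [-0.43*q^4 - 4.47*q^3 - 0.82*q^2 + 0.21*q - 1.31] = -1.72*q^3 - 13.41*q^2 - 1.64*q + 0.21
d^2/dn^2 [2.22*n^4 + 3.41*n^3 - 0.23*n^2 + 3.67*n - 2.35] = 26.64*n^2 + 20.46*n - 0.46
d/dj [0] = 0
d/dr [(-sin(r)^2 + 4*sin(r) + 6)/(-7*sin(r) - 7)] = (sin(r)^2 + 2*sin(r) + 2)*cos(r)/(7*(sin(r) + 1)^2)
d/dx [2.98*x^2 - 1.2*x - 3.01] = 5.96*x - 1.2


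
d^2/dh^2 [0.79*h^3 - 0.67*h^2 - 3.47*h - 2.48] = 4.74*h - 1.34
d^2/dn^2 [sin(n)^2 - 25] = 2*cos(2*n)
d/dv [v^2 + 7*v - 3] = 2*v + 7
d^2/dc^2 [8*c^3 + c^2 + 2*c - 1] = 48*c + 2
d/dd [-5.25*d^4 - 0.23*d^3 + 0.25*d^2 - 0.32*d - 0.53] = -21.0*d^3 - 0.69*d^2 + 0.5*d - 0.32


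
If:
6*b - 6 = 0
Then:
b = 1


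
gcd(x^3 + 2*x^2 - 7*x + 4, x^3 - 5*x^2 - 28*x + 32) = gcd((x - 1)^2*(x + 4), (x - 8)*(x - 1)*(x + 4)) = x^2 + 3*x - 4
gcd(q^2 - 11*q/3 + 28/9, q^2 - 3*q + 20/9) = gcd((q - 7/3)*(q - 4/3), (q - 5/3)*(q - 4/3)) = q - 4/3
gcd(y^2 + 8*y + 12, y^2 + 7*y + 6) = y + 6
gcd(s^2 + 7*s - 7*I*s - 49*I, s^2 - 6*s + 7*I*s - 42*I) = 1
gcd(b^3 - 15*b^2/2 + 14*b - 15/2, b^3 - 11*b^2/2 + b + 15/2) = b^2 - 13*b/2 + 15/2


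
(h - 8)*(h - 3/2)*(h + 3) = h^3 - 13*h^2/2 - 33*h/2 + 36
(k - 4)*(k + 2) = k^2 - 2*k - 8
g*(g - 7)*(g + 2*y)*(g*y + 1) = g^4*y + 2*g^3*y^2 - 7*g^3*y + g^3 - 14*g^2*y^2 + 2*g^2*y - 7*g^2 - 14*g*y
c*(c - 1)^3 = c^4 - 3*c^3 + 3*c^2 - c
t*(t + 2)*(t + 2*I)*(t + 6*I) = t^4 + 2*t^3 + 8*I*t^3 - 12*t^2 + 16*I*t^2 - 24*t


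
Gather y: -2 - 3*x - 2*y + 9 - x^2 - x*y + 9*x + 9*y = -x^2 + 6*x + y*(7 - x) + 7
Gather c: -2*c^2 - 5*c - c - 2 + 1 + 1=-2*c^2 - 6*c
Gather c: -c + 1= 1 - c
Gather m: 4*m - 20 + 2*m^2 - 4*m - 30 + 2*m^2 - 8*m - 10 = 4*m^2 - 8*m - 60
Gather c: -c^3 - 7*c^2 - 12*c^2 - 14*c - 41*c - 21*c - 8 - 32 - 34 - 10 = -c^3 - 19*c^2 - 76*c - 84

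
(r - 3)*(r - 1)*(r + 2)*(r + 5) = r^4 + 3*r^3 - 15*r^2 - 19*r + 30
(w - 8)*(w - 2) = w^2 - 10*w + 16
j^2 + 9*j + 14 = (j + 2)*(j + 7)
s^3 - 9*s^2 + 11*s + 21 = (s - 7)*(s - 3)*(s + 1)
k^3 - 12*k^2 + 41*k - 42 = (k - 7)*(k - 3)*(k - 2)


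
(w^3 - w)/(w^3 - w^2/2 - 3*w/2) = 2*(w - 1)/(2*w - 3)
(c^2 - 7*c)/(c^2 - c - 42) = c/(c + 6)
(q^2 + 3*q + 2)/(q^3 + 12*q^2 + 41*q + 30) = (q + 2)/(q^2 + 11*q + 30)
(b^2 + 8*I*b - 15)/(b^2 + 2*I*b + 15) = (b + 3*I)/(b - 3*I)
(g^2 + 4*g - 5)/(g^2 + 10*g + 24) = (g^2 + 4*g - 5)/(g^2 + 10*g + 24)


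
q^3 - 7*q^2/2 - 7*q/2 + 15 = (q - 3)*(q - 5/2)*(q + 2)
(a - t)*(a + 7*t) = a^2 + 6*a*t - 7*t^2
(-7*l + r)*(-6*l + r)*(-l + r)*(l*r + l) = -42*l^4*r - 42*l^4 + 55*l^3*r^2 + 55*l^3*r - 14*l^2*r^3 - 14*l^2*r^2 + l*r^4 + l*r^3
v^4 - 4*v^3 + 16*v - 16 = (v - 2)^3*(v + 2)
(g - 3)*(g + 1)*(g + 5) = g^3 + 3*g^2 - 13*g - 15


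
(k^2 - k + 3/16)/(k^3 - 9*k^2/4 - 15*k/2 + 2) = (k - 3/4)/(k^2 - 2*k - 8)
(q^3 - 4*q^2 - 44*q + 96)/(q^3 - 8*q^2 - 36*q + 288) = (q - 2)/(q - 6)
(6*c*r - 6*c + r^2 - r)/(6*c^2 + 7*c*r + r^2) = (r - 1)/(c + r)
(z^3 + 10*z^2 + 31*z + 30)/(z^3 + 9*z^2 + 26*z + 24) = (z + 5)/(z + 4)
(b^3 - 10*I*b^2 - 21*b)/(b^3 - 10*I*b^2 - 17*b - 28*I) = b*(b - 3*I)/(b^2 - 3*I*b + 4)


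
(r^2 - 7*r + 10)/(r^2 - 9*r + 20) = (r - 2)/(r - 4)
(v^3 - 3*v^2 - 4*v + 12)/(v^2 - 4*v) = (v^3 - 3*v^2 - 4*v + 12)/(v*(v - 4))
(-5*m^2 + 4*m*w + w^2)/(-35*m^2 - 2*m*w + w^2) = (-m + w)/(-7*m + w)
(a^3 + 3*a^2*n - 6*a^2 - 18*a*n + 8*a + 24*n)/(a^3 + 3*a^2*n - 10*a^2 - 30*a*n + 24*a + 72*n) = (a - 2)/(a - 6)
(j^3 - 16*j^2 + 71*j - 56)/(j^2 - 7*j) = j - 9 + 8/j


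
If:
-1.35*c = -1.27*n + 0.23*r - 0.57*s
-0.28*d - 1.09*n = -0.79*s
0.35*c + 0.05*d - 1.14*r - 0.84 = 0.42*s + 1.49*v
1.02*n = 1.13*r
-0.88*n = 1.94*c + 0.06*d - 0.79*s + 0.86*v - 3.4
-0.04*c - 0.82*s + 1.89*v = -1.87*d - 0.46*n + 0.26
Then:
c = 3.41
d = 3.83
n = 2.07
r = 1.87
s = 4.21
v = -2.25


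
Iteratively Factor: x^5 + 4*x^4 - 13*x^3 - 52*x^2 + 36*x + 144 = (x + 4)*(x^4 - 13*x^2 + 36) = (x + 2)*(x + 4)*(x^3 - 2*x^2 - 9*x + 18) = (x + 2)*(x + 3)*(x + 4)*(x^2 - 5*x + 6) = (x - 3)*(x + 2)*(x + 3)*(x + 4)*(x - 2)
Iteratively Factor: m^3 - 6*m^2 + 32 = (m - 4)*(m^2 - 2*m - 8) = (m - 4)^2*(m + 2)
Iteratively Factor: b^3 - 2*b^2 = (b)*(b^2 - 2*b) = b*(b - 2)*(b)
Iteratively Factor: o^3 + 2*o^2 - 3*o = (o + 3)*(o^2 - o) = (o - 1)*(o + 3)*(o)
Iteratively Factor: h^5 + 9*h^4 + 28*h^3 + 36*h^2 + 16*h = (h + 2)*(h^4 + 7*h^3 + 14*h^2 + 8*h) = h*(h + 2)*(h^3 + 7*h^2 + 14*h + 8) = h*(h + 2)*(h + 4)*(h^2 + 3*h + 2) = h*(h + 1)*(h + 2)*(h + 4)*(h + 2)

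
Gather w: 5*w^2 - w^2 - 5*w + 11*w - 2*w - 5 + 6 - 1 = 4*w^2 + 4*w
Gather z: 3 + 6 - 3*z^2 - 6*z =-3*z^2 - 6*z + 9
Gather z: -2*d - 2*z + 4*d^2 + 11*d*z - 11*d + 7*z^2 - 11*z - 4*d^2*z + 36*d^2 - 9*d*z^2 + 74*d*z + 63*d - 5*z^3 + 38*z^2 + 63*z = 40*d^2 + 50*d - 5*z^3 + z^2*(45 - 9*d) + z*(-4*d^2 + 85*d + 50)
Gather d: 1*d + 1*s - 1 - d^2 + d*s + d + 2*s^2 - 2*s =-d^2 + d*(s + 2) + 2*s^2 - s - 1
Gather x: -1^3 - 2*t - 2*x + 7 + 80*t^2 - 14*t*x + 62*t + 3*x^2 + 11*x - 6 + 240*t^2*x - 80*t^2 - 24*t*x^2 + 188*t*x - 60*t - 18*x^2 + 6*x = x^2*(-24*t - 15) + x*(240*t^2 + 174*t + 15)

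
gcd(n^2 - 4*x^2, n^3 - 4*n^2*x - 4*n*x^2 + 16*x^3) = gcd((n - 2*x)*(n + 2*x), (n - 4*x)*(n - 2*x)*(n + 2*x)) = -n^2 + 4*x^2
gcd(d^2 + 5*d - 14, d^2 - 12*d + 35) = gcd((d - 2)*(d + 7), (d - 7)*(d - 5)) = 1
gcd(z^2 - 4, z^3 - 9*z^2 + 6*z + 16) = z - 2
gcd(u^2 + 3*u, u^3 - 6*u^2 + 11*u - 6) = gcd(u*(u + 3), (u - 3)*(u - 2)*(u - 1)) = 1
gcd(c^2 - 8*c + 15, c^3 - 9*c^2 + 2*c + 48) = c - 3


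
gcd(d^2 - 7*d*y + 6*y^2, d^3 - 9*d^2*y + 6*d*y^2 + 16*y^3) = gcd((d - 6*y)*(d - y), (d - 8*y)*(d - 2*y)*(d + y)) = 1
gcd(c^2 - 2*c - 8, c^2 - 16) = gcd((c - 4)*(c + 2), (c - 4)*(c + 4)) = c - 4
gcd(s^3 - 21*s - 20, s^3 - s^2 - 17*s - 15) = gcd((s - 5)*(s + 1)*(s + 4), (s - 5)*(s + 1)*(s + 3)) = s^2 - 4*s - 5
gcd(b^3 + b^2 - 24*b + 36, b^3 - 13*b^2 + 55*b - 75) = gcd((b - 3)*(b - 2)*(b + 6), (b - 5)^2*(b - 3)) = b - 3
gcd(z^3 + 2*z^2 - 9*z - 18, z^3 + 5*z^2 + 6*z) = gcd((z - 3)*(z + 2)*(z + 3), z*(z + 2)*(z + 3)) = z^2 + 5*z + 6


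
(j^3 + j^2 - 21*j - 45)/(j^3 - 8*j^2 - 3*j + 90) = (j + 3)/(j - 6)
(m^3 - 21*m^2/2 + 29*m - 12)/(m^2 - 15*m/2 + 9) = (2*m^2 - 9*m + 4)/(2*m - 3)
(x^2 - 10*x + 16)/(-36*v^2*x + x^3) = (-x^2 + 10*x - 16)/(x*(36*v^2 - x^2))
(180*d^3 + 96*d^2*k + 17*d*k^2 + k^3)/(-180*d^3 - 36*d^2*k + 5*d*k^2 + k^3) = (-6*d - k)/(6*d - k)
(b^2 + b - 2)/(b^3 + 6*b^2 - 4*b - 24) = (b - 1)/(b^2 + 4*b - 12)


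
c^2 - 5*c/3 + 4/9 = (c - 4/3)*(c - 1/3)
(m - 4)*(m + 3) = m^2 - m - 12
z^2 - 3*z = z*(z - 3)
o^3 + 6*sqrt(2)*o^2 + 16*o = o*(o + 2*sqrt(2))*(o + 4*sqrt(2))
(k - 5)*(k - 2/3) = k^2 - 17*k/3 + 10/3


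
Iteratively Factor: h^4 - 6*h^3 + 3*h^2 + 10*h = (h - 2)*(h^3 - 4*h^2 - 5*h) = (h - 2)*(h + 1)*(h^2 - 5*h) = (h - 5)*(h - 2)*(h + 1)*(h)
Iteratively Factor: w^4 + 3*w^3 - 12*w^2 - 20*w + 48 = (w - 2)*(w^3 + 5*w^2 - 2*w - 24) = (w - 2)*(w + 4)*(w^2 + w - 6) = (w - 2)*(w + 3)*(w + 4)*(w - 2)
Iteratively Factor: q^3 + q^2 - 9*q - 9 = (q + 1)*(q^2 - 9) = (q + 1)*(q + 3)*(q - 3)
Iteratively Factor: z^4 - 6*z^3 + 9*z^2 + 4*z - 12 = (z - 3)*(z^3 - 3*z^2 + 4) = (z - 3)*(z - 2)*(z^2 - z - 2) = (z - 3)*(z - 2)^2*(z + 1)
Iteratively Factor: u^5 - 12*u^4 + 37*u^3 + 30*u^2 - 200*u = (u - 5)*(u^4 - 7*u^3 + 2*u^2 + 40*u) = (u - 5)^2*(u^3 - 2*u^2 - 8*u) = (u - 5)^2*(u + 2)*(u^2 - 4*u) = (u - 5)^2*(u - 4)*(u + 2)*(u)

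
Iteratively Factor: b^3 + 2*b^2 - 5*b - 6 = (b + 3)*(b^2 - b - 2) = (b - 2)*(b + 3)*(b + 1)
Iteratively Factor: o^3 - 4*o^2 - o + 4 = (o + 1)*(o^2 - 5*o + 4) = (o - 4)*(o + 1)*(o - 1)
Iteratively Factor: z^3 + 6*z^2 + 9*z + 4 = (z + 4)*(z^2 + 2*z + 1) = (z + 1)*(z + 4)*(z + 1)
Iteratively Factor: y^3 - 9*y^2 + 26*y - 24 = (y - 3)*(y^2 - 6*y + 8) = (y - 4)*(y - 3)*(y - 2)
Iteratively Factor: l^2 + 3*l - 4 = (l + 4)*(l - 1)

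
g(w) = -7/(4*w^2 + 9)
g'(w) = 56*w/(4*w^2 + 9)^2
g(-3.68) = -0.11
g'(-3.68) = -0.05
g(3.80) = -0.10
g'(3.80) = 0.05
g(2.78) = -0.18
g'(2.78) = 0.10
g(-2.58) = -0.20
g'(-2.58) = -0.11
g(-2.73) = -0.18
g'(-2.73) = -0.10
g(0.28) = -0.75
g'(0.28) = 0.18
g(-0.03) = -0.78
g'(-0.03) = -0.02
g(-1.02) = -0.53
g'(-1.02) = -0.33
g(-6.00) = -0.05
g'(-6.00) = -0.01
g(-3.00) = -0.16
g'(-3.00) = -0.08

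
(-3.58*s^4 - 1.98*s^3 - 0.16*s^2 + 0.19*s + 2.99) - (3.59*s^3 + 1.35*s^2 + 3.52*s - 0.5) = -3.58*s^4 - 5.57*s^3 - 1.51*s^2 - 3.33*s + 3.49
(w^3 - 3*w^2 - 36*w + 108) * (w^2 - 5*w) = w^5 - 8*w^4 - 21*w^3 + 288*w^2 - 540*w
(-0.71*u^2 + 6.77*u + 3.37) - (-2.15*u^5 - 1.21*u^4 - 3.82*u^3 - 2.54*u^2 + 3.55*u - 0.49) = 2.15*u^5 + 1.21*u^4 + 3.82*u^3 + 1.83*u^2 + 3.22*u + 3.86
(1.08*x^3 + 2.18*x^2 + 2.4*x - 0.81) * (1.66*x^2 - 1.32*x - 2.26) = 1.7928*x^5 + 2.1932*x^4 - 1.3344*x^3 - 9.4394*x^2 - 4.3548*x + 1.8306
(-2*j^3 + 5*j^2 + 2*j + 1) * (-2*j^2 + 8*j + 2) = 4*j^5 - 26*j^4 + 32*j^3 + 24*j^2 + 12*j + 2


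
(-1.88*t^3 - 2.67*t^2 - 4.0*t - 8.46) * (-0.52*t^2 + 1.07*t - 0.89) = 0.9776*t^5 - 0.6232*t^4 + 0.8963*t^3 + 2.4955*t^2 - 5.4922*t + 7.5294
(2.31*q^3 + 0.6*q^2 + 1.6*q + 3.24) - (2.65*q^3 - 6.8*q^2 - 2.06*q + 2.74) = -0.34*q^3 + 7.4*q^2 + 3.66*q + 0.5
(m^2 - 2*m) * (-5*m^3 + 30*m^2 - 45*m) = -5*m^5 + 40*m^4 - 105*m^3 + 90*m^2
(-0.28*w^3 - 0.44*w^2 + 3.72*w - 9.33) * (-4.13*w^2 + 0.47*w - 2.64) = 1.1564*w^5 + 1.6856*w^4 - 14.8312*w^3 + 41.4429*w^2 - 14.2059*w + 24.6312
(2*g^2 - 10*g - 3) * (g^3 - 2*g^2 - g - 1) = 2*g^5 - 14*g^4 + 15*g^3 + 14*g^2 + 13*g + 3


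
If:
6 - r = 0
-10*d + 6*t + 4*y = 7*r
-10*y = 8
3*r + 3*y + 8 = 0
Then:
No Solution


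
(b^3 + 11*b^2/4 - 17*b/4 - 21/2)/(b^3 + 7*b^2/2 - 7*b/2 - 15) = (4*b + 7)/(2*(2*b + 5))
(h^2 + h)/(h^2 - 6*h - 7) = h/(h - 7)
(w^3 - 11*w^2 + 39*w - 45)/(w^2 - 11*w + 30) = (w^2 - 6*w + 9)/(w - 6)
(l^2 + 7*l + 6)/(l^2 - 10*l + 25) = (l^2 + 7*l + 6)/(l^2 - 10*l + 25)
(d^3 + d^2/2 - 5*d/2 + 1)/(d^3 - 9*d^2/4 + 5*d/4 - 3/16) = 8*(d^2 + d - 2)/(8*d^2 - 14*d + 3)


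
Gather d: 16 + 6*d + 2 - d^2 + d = -d^2 + 7*d + 18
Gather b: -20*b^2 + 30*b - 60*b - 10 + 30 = -20*b^2 - 30*b + 20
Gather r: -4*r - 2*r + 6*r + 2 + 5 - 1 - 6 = 0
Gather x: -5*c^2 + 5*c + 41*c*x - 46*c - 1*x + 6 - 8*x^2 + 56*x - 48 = -5*c^2 - 41*c - 8*x^2 + x*(41*c + 55) - 42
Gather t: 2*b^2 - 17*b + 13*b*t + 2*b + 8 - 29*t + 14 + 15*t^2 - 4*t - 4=2*b^2 - 15*b + 15*t^2 + t*(13*b - 33) + 18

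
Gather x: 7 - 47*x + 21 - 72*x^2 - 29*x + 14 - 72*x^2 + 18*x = -144*x^2 - 58*x + 42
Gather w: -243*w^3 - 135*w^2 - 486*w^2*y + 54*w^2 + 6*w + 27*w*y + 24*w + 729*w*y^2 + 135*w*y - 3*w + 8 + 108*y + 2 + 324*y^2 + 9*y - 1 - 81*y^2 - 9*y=-243*w^3 + w^2*(-486*y - 81) + w*(729*y^2 + 162*y + 27) + 243*y^2 + 108*y + 9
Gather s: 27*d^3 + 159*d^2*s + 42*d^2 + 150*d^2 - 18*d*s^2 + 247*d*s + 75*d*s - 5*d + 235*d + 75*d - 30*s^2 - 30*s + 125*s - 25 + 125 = 27*d^3 + 192*d^2 + 305*d + s^2*(-18*d - 30) + s*(159*d^2 + 322*d + 95) + 100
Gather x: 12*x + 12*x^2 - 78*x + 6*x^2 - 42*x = 18*x^2 - 108*x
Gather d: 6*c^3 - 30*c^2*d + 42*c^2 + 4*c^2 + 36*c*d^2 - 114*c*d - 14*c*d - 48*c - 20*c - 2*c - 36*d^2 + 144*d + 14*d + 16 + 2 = 6*c^3 + 46*c^2 - 70*c + d^2*(36*c - 36) + d*(-30*c^2 - 128*c + 158) + 18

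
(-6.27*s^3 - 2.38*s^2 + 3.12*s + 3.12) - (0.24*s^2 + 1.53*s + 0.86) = -6.27*s^3 - 2.62*s^2 + 1.59*s + 2.26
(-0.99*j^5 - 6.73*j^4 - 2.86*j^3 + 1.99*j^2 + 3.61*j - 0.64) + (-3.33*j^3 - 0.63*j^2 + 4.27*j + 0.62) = -0.99*j^5 - 6.73*j^4 - 6.19*j^3 + 1.36*j^2 + 7.88*j - 0.02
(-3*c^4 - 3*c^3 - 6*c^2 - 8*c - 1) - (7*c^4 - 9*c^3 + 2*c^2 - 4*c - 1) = -10*c^4 + 6*c^3 - 8*c^2 - 4*c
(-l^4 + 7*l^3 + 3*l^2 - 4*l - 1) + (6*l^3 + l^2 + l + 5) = -l^4 + 13*l^3 + 4*l^2 - 3*l + 4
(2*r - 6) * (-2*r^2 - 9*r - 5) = -4*r^3 - 6*r^2 + 44*r + 30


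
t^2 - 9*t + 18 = (t - 6)*(t - 3)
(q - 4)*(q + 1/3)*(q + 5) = q^3 + 4*q^2/3 - 59*q/3 - 20/3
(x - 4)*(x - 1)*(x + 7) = x^3 + 2*x^2 - 31*x + 28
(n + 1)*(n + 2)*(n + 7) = n^3 + 10*n^2 + 23*n + 14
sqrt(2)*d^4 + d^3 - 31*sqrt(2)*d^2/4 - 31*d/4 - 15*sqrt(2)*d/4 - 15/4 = (d - 3)*(d + 5/2)*(d + sqrt(2)/2)*(sqrt(2)*d + sqrt(2)/2)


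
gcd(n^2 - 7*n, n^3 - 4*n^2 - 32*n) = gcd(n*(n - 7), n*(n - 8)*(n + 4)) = n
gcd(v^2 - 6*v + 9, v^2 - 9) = v - 3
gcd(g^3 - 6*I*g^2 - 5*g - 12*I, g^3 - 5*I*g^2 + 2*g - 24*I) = g^2 - 7*I*g - 12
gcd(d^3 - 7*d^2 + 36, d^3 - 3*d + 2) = d + 2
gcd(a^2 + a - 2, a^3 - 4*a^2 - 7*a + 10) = a^2 + a - 2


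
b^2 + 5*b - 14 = (b - 2)*(b + 7)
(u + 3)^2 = u^2 + 6*u + 9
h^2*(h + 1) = h^3 + h^2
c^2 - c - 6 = (c - 3)*(c + 2)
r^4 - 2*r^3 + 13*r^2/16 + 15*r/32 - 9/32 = (r - 1)*(r - 3/4)^2*(r + 1/2)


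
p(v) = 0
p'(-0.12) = 0.00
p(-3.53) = 0.00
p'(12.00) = 0.00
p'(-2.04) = 0.00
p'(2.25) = 0.00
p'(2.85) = 0.00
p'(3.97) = 0.00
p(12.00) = 0.00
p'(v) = 0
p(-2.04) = 0.00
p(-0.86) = 0.00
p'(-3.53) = 0.00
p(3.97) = 0.00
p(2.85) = 0.00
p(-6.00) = 0.00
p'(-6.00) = 0.00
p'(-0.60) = 0.00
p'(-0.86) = 0.00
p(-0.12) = 0.00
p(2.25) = 0.00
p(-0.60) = 0.00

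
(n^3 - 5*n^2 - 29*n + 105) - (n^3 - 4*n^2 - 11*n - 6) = -n^2 - 18*n + 111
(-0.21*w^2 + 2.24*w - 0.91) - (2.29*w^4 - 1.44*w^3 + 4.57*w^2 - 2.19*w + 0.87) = -2.29*w^4 + 1.44*w^3 - 4.78*w^2 + 4.43*w - 1.78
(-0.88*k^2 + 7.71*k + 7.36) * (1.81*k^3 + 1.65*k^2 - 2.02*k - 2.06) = -1.5928*k^5 + 12.5031*k^4 + 27.8207*k^3 - 1.6174*k^2 - 30.7498*k - 15.1616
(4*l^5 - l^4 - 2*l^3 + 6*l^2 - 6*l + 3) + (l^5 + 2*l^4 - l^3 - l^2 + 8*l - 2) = 5*l^5 + l^4 - 3*l^3 + 5*l^2 + 2*l + 1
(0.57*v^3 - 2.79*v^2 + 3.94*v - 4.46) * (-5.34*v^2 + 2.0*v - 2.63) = -3.0438*v^5 + 16.0386*v^4 - 28.1187*v^3 + 39.0341*v^2 - 19.2822*v + 11.7298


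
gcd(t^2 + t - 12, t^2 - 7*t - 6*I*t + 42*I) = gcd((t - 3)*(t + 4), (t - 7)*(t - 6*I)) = 1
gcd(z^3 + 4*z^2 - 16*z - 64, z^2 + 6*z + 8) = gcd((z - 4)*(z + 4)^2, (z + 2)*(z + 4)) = z + 4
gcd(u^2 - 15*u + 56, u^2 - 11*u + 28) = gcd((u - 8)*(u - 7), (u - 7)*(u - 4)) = u - 7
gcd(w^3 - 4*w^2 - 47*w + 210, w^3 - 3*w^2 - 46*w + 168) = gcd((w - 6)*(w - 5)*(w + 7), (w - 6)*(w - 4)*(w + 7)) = w^2 + w - 42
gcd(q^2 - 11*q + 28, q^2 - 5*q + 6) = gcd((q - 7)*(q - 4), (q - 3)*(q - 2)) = 1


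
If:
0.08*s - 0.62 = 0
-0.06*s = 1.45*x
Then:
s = 7.75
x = -0.32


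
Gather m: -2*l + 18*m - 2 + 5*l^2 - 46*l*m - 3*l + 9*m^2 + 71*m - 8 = 5*l^2 - 5*l + 9*m^2 + m*(89 - 46*l) - 10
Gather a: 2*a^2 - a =2*a^2 - a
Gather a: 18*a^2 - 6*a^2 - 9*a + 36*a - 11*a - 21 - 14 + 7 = 12*a^2 + 16*a - 28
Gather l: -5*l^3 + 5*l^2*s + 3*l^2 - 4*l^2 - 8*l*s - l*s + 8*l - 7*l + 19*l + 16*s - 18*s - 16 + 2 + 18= -5*l^3 + l^2*(5*s - 1) + l*(20 - 9*s) - 2*s + 4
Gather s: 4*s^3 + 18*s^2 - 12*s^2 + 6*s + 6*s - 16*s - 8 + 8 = 4*s^3 + 6*s^2 - 4*s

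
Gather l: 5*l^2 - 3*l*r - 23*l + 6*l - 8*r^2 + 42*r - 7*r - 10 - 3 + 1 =5*l^2 + l*(-3*r - 17) - 8*r^2 + 35*r - 12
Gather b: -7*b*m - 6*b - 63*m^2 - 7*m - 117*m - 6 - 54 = b*(-7*m - 6) - 63*m^2 - 124*m - 60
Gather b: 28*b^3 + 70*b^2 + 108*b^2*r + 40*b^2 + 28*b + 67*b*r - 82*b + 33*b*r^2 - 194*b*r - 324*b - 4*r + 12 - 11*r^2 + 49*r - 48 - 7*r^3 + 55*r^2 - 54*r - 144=28*b^3 + b^2*(108*r + 110) + b*(33*r^2 - 127*r - 378) - 7*r^3 + 44*r^2 - 9*r - 180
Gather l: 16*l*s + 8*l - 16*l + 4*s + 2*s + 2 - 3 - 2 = l*(16*s - 8) + 6*s - 3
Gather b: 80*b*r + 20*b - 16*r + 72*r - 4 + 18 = b*(80*r + 20) + 56*r + 14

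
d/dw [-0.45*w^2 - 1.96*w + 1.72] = -0.9*w - 1.96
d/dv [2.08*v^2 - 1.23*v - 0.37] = 4.16*v - 1.23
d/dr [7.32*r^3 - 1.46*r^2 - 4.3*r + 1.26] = 21.96*r^2 - 2.92*r - 4.3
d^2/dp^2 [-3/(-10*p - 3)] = 600/(10*p + 3)^3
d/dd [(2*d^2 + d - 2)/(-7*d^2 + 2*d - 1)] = (11*d^2 - 32*d + 3)/(49*d^4 - 28*d^3 + 18*d^2 - 4*d + 1)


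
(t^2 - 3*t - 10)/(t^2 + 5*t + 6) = (t - 5)/(t + 3)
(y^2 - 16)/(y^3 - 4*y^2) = (y + 4)/y^2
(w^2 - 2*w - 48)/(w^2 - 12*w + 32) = (w + 6)/(w - 4)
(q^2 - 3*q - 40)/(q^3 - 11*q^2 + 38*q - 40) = (q^2 - 3*q - 40)/(q^3 - 11*q^2 + 38*q - 40)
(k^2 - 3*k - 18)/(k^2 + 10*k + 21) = (k - 6)/(k + 7)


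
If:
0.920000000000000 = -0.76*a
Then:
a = -1.21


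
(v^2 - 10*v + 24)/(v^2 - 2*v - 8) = (v - 6)/(v + 2)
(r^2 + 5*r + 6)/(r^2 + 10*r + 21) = (r + 2)/(r + 7)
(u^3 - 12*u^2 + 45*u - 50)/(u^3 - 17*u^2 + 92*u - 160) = (u^2 - 7*u + 10)/(u^2 - 12*u + 32)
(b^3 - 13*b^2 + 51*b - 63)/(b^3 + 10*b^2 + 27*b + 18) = (b^3 - 13*b^2 + 51*b - 63)/(b^3 + 10*b^2 + 27*b + 18)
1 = 1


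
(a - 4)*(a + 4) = a^2 - 16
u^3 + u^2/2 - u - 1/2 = (u - 1)*(u + 1/2)*(u + 1)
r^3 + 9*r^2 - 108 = (r - 3)*(r + 6)^2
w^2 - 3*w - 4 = (w - 4)*(w + 1)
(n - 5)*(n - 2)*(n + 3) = n^3 - 4*n^2 - 11*n + 30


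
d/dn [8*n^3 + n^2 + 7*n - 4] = 24*n^2 + 2*n + 7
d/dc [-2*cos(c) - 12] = 2*sin(c)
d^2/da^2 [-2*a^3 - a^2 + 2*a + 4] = -12*a - 2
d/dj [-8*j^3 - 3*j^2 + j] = -24*j^2 - 6*j + 1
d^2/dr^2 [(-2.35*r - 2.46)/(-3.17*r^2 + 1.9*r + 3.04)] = ((-44.697*r - 6.6664)*(-3.17*r^2 + 1.9*r + 3.04) - (2.35*r + 2.46)*(6.34*r - 1.9)*(12.68*r - 3.8))/(-3.17*r^2 + 1.9*r + 3.04)^3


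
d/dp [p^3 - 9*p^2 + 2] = 3*p*(p - 6)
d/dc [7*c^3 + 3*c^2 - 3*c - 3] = 21*c^2 + 6*c - 3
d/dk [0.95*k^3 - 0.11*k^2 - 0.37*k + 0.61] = 2.85*k^2 - 0.22*k - 0.37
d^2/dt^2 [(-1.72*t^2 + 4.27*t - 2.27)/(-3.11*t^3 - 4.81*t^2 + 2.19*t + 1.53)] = (33.272024*t^6 - 247.799202*t^5 - 49.4956500000001*t^4 + 438.383612*t^3 + 54.481908*t^2 - 267.208938*t + 91.85319)/(30.080231*t^9 + 139.568403*t^8 + 152.314116*t^7 - 129.672872*t^6 - 244.581102*t^5 + 25.537086*t^4 + 108.03834*t^3 + 11.765088*t^2 - 15.379713*t - 3.581577)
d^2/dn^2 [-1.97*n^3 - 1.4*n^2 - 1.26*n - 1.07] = -11.82*n - 2.8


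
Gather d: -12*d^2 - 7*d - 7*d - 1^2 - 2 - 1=-12*d^2 - 14*d - 4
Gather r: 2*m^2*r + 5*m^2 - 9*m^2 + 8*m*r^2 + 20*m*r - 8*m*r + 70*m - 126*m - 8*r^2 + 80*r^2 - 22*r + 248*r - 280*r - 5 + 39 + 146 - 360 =-4*m^2 - 56*m + r^2*(8*m + 72) + r*(2*m^2 + 12*m - 54) - 180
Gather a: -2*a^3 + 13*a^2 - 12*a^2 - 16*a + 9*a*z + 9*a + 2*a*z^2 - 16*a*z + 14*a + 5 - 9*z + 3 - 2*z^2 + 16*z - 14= -2*a^3 + a^2 + a*(2*z^2 - 7*z + 7) - 2*z^2 + 7*z - 6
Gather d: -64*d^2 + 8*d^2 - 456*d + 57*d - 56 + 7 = -56*d^2 - 399*d - 49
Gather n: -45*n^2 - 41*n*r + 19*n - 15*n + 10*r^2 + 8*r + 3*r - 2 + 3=-45*n^2 + n*(4 - 41*r) + 10*r^2 + 11*r + 1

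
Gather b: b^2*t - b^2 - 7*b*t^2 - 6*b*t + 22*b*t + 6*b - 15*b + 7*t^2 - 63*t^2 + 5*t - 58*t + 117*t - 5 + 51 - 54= b^2*(t - 1) + b*(-7*t^2 + 16*t - 9) - 56*t^2 + 64*t - 8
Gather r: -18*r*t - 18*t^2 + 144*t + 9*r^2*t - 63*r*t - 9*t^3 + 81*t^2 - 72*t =9*r^2*t - 81*r*t - 9*t^3 + 63*t^2 + 72*t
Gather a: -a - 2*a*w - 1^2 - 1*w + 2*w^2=a*(-2*w - 1) + 2*w^2 - w - 1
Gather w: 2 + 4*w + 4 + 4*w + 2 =8*w + 8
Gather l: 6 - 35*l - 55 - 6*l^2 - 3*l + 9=-6*l^2 - 38*l - 40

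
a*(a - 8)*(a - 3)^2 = a^4 - 14*a^3 + 57*a^2 - 72*a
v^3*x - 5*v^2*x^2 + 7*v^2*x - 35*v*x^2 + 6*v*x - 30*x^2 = (v + 6)*(v - 5*x)*(v*x + x)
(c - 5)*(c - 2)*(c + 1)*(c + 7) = c^4 + c^3 - 39*c^2 + 31*c + 70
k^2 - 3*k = k*(k - 3)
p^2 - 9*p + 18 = (p - 6)*(p - 3)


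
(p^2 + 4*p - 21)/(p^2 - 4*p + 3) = (p + 7)/(p - 1)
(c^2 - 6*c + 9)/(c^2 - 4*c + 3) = (c - 3)/(c - 1)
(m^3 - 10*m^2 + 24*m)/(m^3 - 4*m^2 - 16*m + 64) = m*(m - 6)/(m^2 - 16)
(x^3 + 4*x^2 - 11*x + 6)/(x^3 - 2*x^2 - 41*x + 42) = (x - 1)/(x - 7)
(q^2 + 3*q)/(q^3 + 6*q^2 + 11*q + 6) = q/(q^2 + 3*q + 2)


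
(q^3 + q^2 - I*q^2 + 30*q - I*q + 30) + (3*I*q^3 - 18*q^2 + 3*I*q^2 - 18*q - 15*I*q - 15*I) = q^3 + 3*I*q^3 - 17*q^2 + 2*I*q^2 + 12*q - 16*I*q + 30 - 15*I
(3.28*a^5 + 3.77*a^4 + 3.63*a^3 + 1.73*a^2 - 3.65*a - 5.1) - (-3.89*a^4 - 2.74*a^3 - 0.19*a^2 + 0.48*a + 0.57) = 3.28*a^5 + 7.66*a^4 + 6.37*a^3 + 1.92*a^2 - 4.13*a - 5.67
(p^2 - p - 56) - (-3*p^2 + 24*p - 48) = 4*p^2 - 25*p - 8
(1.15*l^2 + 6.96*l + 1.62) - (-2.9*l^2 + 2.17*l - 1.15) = 4.05*l^2 + 4.79*l + 2.77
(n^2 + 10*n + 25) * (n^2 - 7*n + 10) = n^4 + 3*n^3 - 35*n^2 - 75*n + 250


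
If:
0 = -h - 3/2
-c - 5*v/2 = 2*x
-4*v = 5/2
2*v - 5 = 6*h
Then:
No Solution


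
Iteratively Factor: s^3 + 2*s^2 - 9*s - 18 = (s - 3)*(s^2 + 5*s + 6) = (s - 3)*(s + 3)*(s + 2)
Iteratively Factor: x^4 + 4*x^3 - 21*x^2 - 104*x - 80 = (x + 4)*(x^3 - 21*x - 20) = (x - 5)*(x + 4)*(x^2 + 5*x + 4) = (x - 5)*(x + 1)*(x + 4)*(x + 4)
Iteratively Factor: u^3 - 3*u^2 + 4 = (u - 2)*(u^2 - u - 2) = (u - 2)*(u + 1)*(u - 2)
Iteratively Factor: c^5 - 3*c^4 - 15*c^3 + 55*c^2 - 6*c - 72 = (c + 1)*(c^4 - 4*c^3 - 11*c^2 + 66*c - 72) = (c - 2)*(c + 1)*(c^3 - 2*c^2 - 15*c + 36) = (c - 3)*(c - 2)*(c + 1)*(c^2 + c - 12) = (c - 3)*(c - 2)*(c + 1)*(c + 4)*(c - 3)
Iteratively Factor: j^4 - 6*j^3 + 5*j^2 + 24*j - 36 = (j - 3)*(j^3 - 3*j^2 - 4*j + 12) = (j - 3)*(j - 2)*(j^2 - j - 6) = (j - 3)*(j - 2)*(j + 2)*(j - 3)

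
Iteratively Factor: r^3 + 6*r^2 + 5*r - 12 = (r + 3)*(r^2 + 3*r - 4) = (r + 3)*(r + 4)*(r - 1)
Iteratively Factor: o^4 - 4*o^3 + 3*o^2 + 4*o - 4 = (o - 2)*(o^3 - 2*o^2 - o + 2) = (o - 2)^2*(o^2 - 1) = (o - 2)^2*(o - 1)*(o + 1)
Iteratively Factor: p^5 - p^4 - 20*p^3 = (p)*(p^4 - p^3 - 20*p^2) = p^2*(p^3 - p^2 - 20*p) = p^2*(p - 5)*(p^2 + 4*p) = p^3*(p - 5)*(p + 4)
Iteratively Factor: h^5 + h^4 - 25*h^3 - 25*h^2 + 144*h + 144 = (h + 1)*(h^4 - 25*h^2 + 144) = (h - 4)*(h + 1)*(h^3 + 4*h^2 - 9*h - 36) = (h - 4)*(h + 1)*(h + 3)*(h^2 + h - 12) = (h - 4)*(h + 1)*(h + 3)*(h + 4)*(h - 3)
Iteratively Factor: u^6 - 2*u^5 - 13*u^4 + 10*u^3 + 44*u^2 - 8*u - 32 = (u + 1)*(u^5 - 3*u^4 - 10*u^3 + 20*u^2 + 24*u - 32) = (u + 1)*(u + 2)*(u^4 - 5*u^3 + 20*u - 16) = (u - 4)*(u + 1)*(u + 2)*(u^3 - u^2 - 4*u + 4) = (u - 4)*(u - 1)*(u + 1)*(u + 2)*(u^2 - 4) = (u - 4)*(u - 2)*(u - 1)*(u + 1)*(u + 2)*(u + 2)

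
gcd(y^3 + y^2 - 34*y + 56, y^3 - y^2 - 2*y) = y - 2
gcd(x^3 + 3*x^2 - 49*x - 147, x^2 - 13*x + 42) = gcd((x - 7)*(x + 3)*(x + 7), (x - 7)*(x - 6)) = x - 7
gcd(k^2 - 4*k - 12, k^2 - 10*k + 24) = k - 6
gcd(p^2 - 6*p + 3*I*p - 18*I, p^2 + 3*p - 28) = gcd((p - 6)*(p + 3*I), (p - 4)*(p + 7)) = 1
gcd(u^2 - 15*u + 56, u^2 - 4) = 1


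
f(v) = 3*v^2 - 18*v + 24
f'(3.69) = 4.14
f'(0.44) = -15.36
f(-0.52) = 34.17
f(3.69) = -1.57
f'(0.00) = -18.00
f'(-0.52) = -21.12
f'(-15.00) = -108.00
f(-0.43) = 32.29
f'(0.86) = -12.84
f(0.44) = 16.66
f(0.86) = 10.74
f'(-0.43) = -20.58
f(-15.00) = 969.00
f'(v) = 6*v - 18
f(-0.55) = 34.81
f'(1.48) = -9.12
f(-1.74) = 64.40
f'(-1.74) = -28.44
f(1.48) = 3.93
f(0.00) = 24.00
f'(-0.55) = -21.30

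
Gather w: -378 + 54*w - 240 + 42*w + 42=96*w - 576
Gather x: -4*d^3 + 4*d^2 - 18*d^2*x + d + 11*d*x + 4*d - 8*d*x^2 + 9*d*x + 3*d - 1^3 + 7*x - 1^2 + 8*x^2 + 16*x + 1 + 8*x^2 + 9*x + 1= -4*d^3 + 4*d^2 + 8*d + x^2*(16 - 8*d) + x*(-18*d^2 + 20*d + 32)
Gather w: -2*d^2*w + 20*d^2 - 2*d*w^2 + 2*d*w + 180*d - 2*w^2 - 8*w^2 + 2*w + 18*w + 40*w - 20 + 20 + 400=20*d^2 + 180*d + w^2*(-2*d - 10) + w*(-2*d^2 + 2*d + 60) + 400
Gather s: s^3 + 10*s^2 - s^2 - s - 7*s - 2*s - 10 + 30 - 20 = s^3 + 9*s^2 - 10*s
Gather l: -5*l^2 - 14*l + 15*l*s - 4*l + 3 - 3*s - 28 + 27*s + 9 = -5*l^2 + l*(15*s - 18) + 24*s - 16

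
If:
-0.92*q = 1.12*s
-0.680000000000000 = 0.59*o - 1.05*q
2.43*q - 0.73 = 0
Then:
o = -0.62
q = 0.30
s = -0.25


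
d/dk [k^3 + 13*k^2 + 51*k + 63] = 3*k^2 + 26*k + 51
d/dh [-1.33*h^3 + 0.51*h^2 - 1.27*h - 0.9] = -3.99*h^2 + 1.02*h - 1.27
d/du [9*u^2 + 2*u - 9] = 18*u + 2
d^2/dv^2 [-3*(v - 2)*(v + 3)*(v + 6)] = -18*v - 42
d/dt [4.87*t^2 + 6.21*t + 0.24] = 9.74*t + 6.21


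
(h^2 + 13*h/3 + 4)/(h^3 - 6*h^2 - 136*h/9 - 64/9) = 3*(h + 3)/(3*h^2 - 22*h - 16)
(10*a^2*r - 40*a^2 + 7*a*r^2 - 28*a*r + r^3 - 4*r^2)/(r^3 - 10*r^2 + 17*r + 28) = (10*a^2 + 7*a*r + r^2)/(r^2 - 6*r - 7)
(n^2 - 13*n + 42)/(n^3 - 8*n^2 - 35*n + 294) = (n - 6)/(n^2 - n - 42)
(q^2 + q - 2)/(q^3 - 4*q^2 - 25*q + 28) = (q + 2)/(q^2 - 3*q - 28)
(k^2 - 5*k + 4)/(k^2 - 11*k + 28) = (k - 1)/(k - 7)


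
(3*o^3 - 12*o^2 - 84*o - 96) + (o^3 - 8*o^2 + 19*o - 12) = 4*o^3 - 20*o^2 - 65*o - 108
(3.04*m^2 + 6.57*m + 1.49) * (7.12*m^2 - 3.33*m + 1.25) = 21.6448*m^4 + 36.6552*m^3 - 7.4693*m^2 + 3.2508*m + 1.8625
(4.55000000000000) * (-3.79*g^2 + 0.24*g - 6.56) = -17.2445*g^2 + 1.092*g - 29.848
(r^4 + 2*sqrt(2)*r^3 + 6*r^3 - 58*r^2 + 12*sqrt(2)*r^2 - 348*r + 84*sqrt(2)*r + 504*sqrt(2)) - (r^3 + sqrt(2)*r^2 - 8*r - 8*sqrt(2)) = r^4 + 2*sqrt(2)*r^3 + 5*r^3 - 58*r^2 + 11*sqrt(2)*r^2 - 340*r + 84*sqrt(2)*r + 512*sqrt(2)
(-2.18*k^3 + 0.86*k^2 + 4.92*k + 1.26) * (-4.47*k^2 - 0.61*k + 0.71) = 9.7446*k^5 - 2.5144*k^4 - 24.0648*k^3 - 8.0228*k^2 + 2.7246*k + 0.8946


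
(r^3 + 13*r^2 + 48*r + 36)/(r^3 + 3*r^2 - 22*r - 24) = (r + 6)/(r - 4)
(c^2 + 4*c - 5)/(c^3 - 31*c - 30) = (c - 1)/(c^2 - 5*c - 6)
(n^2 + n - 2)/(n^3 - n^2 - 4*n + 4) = 1/(n - 2)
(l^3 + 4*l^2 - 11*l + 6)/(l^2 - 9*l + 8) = (l^2 + 5*l - 6)/(l - 8)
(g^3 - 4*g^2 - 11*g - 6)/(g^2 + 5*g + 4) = (g^2 - 5*g - 6)/(g + 4)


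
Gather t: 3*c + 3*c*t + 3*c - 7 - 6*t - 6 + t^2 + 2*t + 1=6*c + t^2 + t*(3*c - 4) - 12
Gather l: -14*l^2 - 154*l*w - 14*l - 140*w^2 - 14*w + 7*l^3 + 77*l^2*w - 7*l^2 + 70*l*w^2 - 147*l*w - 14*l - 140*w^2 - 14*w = 7*l^3 + l^2*(77*w - 21) + l*(70*w^2 - 301*w - 28) - 280*w^2 - 28*w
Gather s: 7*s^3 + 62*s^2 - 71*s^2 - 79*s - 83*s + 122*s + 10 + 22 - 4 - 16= 7*s^3 - 9*s^2 - 40*s + 12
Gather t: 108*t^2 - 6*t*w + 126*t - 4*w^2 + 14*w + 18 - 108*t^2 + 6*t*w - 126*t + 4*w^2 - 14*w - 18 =0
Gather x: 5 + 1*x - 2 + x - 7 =2*x - 4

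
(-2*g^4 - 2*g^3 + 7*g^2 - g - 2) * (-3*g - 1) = 6*g^5 + 8*g^4 - 19*g^3 - 4*g^2 + 7*g + 2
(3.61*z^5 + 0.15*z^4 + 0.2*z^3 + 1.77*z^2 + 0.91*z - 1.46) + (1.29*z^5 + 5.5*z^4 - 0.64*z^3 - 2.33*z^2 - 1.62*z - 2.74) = 4.9*z^5 + 5.65*z^4 - 0.44*z^3 - 0.56*z^2 - 0.71*z - 4.2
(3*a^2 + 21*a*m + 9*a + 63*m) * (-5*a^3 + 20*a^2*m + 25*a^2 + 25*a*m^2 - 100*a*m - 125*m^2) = -15*a^5 - 45*a^4*m + 30*a^4 + 495*a^3*m^2 + 90*a^3*m + 225*a^3 + 525*a^2*m^3 - 990*a^2*m^2 + 675*a^2*m - 1050*a*m^3 - 7425*a*m^2 - 7875*m^3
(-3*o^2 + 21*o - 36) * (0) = 0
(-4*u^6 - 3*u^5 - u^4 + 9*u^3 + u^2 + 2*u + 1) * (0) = 0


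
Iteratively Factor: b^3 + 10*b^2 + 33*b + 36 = (b + 3)*(b^2 + 7*b + 12) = (b + 3)^2*(b + 4)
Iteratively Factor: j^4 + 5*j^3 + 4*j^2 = (j)*(j^3 + 5*j^2 + 4*j) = j*(j + 1)*(j^2 + 4*j) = j^2*(j + 1)*(j + 4)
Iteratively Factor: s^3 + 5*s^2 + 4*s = (s)*(s^2 + 5*s + 4) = s*(s + 4)*(s + 1)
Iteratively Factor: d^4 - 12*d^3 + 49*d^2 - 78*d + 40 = (d - 2)*(d^3 - 10*d^2 + 29*d - 20) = (d - 4)*(d - 2)*(d^2 - 6*d + 5) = (d - 4)*(d - 2)*(d - 1)*(d - 5)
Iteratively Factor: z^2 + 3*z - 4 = (z - 1)*(z + 4)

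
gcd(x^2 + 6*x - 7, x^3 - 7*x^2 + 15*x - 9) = x - 1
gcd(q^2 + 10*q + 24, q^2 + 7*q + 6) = q + 6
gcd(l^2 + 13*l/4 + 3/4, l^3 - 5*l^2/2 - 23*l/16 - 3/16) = l + 1/4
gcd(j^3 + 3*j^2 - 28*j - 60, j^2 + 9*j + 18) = j + 6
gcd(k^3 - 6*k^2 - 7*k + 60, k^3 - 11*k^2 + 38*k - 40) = k^2 - 9*k + 20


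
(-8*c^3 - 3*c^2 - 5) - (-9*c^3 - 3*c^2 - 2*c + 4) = c^3 + 2*c - 9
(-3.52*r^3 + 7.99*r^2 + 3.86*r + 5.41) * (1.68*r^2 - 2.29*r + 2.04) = -5.9136*r^5 + 21.484*r^4 - 18.9931*r^3 + 16.549*r^2 - 4.5145*r + 11.0364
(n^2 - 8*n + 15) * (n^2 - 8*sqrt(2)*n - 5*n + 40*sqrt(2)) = n^4 - 13*n^3 - 8*sqrt(2)*n^3 + 55*n^2 + 104*sqrt(2)*n^2 - 440*sqrt(2)*n - 75*n + 600*sqrt(2)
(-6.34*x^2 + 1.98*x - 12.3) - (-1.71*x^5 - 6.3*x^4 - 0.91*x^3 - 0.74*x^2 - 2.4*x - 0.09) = 1.71*x^5 + 6.3*x^4 + 0.91*x^3 - 5.6*x^2 + 4.38*x - 12.21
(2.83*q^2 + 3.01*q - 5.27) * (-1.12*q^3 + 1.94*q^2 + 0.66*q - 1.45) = -3.1696*q^5 + 2.119*q^4 + 13.6096*q^3 - 12.3407*q^2 - 7.8427*q + 7.6415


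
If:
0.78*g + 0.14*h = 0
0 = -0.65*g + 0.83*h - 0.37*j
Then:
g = -0.0701516793066089*j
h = 0.390845070422535*j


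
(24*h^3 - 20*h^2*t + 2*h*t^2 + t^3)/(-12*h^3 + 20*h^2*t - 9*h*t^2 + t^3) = (-12*h^2 + 4*h*t + t^2)/(6*h^2 - 7*h*t + t^2)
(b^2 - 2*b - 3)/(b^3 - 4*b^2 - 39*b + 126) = (b + 1)/(b^2 - b - 42)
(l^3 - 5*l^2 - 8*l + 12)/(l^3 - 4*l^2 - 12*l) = (l - 1)/l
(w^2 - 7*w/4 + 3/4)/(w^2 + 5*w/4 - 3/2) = (w - 1)/(w + 2)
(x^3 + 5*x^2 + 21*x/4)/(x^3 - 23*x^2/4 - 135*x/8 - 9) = 2*x*(2*x + 7)/(4*x^2 - 29*x - 24)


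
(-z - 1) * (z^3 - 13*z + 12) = -z^4 - z^3 + 13*z^2 + z - 12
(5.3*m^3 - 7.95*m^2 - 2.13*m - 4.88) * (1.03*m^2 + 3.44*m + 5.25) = 5.459*m^5 + 10.0435*m^4 - 1.7169*m^3 - 54.0911*m^2 - 27.9697*m - 25.62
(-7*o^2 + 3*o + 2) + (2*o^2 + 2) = -5*o^2 + 3*o + 4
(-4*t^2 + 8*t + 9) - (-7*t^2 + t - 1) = 3*t^2 + 7*t + 10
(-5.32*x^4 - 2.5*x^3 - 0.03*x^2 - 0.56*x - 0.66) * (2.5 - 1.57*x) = 8.3524*x^5 - 9.375*x^4 - 6.2029*x^3 + 0.8042*x^2 - 0.3638*x - 1.65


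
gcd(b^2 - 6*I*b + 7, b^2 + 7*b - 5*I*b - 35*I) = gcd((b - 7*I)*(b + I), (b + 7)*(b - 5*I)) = 1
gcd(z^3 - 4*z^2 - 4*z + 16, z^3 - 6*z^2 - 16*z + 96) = z - 4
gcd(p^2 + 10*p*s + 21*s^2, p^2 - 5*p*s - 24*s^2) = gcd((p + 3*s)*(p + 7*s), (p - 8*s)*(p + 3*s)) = p + 3*s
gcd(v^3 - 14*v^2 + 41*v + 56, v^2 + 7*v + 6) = v + 1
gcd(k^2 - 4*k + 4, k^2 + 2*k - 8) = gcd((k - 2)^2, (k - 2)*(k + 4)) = k - 2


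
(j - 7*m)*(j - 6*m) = j^2 - 13*j*m + 42*m^2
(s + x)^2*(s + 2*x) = s^3 + 4*s^2*x + 5*s*x^2 + 2*x^3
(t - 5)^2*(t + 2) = t^3 - 8*t^2 + 5*t + 50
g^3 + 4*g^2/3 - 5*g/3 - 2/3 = (g - 1)*(g + 1/3)*(g + 2)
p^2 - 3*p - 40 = (p - 8)*(p + 5)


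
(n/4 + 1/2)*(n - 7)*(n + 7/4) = n^3/4 - 13*n^2/16 - 91*n/16 - 49/8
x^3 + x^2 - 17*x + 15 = (x - 3)*(x - 1)*(x + 5)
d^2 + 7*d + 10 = (d + 2)*(d + 5)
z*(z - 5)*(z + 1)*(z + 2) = z^4 - 2*z^3 - 13*z^2 - 10*z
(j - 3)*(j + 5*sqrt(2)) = j^2 - 3*j + 5*sqrt(2)*j - 15*sqrt(2)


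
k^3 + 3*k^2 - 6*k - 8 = (k - 2)*(k + 1)*(k + 4)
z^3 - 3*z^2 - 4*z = z*(z - 4)*(z + 1)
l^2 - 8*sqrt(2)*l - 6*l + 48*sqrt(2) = (l - 6)*(l - 8*sqrt(2))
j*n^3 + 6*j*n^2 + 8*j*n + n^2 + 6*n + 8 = (n + 2)*(n + 4)*(j*n + 1)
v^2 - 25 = (v - 5)*(v + 5)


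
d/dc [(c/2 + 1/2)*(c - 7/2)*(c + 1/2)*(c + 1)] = 2*c^3 - 3*c^2/2 - 27*c/4 - 13/4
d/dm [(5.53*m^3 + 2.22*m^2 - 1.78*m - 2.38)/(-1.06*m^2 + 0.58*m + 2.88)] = (-5.8618*m^4 + 6.4148*m^3 + 47.18*m^2 + 7.7416*m - 3.746)/(1.1236*m^4 - 1.2296*m^3 - 5.7692*m^2 + 3.3408*m + 8.2944)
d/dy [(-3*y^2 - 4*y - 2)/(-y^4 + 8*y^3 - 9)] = 2*(-2*y^2*(y - 6)*(3*y^2 + 4*y + 2) + (3*y + 2)*(y^4 - 8*y^3 + 9))/(y^4 - 8*y^3 + 9)^2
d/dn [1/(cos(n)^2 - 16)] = 2*sin(n)*cos(n)/(cos(n)^2 - 16)^2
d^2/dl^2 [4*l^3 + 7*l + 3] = 24*l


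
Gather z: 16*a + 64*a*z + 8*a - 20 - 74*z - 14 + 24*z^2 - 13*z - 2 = 24*a + 24*z^2 + z*(64*a - 87) - 36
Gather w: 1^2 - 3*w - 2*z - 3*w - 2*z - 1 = -6*w - 4*z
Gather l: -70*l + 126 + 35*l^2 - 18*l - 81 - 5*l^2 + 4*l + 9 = 30*l^2 - 84*l + 54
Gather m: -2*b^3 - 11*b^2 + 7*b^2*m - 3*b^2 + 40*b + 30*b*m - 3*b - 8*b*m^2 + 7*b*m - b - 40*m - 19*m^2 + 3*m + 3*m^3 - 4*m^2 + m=-2*b^3 - 14*b^2 + 36*b + 3*m^3 + m^2*(-8*b - 23) + m*(7*b^2 + 37*b - 36)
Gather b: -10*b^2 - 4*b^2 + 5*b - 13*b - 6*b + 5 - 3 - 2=-14*b^2 - 14*b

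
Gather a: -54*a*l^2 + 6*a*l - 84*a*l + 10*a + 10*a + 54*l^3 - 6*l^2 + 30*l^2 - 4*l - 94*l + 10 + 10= a*(-54*l^2 - 78*l + 20) + 54*l^3 + 24*l^2 - 98*l + 20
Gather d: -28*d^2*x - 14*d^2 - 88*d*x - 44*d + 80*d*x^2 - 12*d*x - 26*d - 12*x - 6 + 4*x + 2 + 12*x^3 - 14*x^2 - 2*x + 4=d^2*(-28*x - 14) + d*(80*x^2 - 100*x - 70) + 12*x^3 - 14*x^2 - 10*x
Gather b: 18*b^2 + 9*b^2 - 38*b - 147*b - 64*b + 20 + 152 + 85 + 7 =27*b^2 - 249*b + 264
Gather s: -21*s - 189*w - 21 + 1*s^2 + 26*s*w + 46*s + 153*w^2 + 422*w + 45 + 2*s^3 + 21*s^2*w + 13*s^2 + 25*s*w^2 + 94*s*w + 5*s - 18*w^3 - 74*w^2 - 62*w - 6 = 2*s^3 + s^2*(21*w + 14) + s*(25*w^2 + 120*w + 30) - 18*w^3 + 79*w^2 + 171*w + 18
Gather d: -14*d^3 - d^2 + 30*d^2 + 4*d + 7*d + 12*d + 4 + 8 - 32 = -14*d^3 + 29*d^2 + 23*d - 20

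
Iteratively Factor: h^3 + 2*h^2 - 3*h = (h + 3)*(h^2 - h) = h*(h + 3)*(h - 1)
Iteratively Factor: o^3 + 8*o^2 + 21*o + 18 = (o + 3)*(o^2 + 5*o + 6) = (o + 2)*(o + 3)*(o + 3)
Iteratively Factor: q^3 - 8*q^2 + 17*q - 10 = (q - 2)*(q^2 - 6*q + 5) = (q - 5)*(q - 2)*(q - 1)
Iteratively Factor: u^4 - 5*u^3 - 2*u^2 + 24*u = (u + 2)*(u^3 - 7*u^2 + 12*u) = (u - 4)*(u + 2)*(u^2 - 3*u) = u*(u - 4)*(u + 2)*(u - 3)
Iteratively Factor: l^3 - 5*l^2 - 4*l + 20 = (l - 5)*(l^2 - 4) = (l - 5)*(l + 2)*(l - 2)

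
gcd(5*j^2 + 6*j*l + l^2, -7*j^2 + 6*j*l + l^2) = 1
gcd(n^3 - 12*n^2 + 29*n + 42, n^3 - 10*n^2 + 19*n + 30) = n^2 - 5*n - 6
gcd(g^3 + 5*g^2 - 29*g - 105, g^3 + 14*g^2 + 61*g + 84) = g^2 + 10*g + 21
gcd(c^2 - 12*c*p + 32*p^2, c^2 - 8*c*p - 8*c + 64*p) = -c + 8*p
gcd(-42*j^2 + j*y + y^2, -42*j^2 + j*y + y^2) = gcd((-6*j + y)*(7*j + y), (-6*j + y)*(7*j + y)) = -42*j^2 + j*y + y^2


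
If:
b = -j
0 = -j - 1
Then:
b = 1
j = -1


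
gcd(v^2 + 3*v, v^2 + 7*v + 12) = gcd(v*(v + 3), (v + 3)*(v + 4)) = v + 3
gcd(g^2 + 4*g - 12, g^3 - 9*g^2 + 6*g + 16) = g - 2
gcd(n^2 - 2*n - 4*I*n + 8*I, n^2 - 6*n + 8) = n - 2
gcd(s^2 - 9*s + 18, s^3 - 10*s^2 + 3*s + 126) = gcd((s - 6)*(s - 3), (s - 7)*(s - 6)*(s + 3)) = s - 6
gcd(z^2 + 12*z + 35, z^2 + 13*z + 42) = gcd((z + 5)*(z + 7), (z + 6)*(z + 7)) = z + 7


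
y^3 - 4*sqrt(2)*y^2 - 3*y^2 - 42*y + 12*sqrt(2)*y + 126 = (y - 3)*(y - 7*sqrt(2))*(y + 3*sqrt(2))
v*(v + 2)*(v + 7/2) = v^3 + 11*v^2/2 + 7*v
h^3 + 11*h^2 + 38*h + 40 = (h + 2)*(h + 4)*(h + 5)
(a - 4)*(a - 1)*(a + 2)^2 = a^4 - a^3 - 12*a^2 - 4*a + 16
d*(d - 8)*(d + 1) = d^3 - 7*d^2 - 8*d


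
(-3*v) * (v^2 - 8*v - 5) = -3*v^3 + 24*v^2 + 15*v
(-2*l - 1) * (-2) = 4*l + 2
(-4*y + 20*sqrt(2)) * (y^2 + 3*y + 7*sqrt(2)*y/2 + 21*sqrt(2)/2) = -4*y^3 - 12*y^2 + 6*sqrt(2)*y^2 + 18*sqrt(2)*y + 140*y + 420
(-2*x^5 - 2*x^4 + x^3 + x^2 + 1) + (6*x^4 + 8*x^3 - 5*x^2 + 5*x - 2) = -2*x^5 + 4*x^4 + 9*x^3 - 4*x^2 + 5*x - 1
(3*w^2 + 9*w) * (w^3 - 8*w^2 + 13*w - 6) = 3*w^5 - 15*w^4 - 33*w^3 + 99*w^2 - 54*w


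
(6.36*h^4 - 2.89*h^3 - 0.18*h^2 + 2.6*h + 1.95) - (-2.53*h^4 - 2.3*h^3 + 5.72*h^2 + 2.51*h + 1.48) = 8.89*h^4 - 0.59*h^3 - 5.9*h^2 + 0.0900000000000003*h + 0.47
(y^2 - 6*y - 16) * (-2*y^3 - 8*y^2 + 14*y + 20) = -2*y^5 + 4*y^4 + 94*y^3 + 64*y^2 - 344*y - 320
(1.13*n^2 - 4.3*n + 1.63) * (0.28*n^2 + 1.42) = 0.3164*n^4 - 1.204*n^3 + 2.061*n^2 - 6.106*n + 2.3146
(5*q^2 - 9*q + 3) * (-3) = -15*q^2 + 27*q - 9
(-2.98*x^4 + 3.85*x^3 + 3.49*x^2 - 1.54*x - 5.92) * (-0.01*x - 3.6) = 0.0298*x^5 + 10.6895*x^4 - 13.8949*x^3 - 12.5486*x^2 + 5.6032*x + 21.312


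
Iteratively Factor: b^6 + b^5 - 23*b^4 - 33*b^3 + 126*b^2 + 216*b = (b - 3)*(b^5 + 4*b^4 - 11*b^3 - 66*b^2 - 72*b) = (b - 4)*(b - 3)*(b^4 + 8*b^3 + 21*b^2 + 18*b) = (b - 4)*(b - 3)*(b + 2)*(b^3 + 6*b^2 + 9*b) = b*(b - 4)*(b - 3)*(b + 2)*(b^2 + 6*b + 9) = b*(b - 4)*(b - 3)*(b + 2)*(b + 3)*(b + 3)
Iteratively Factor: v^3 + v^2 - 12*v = (v - 3)*(v^2 + 4*v) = v*(v - 3)*(v + 4)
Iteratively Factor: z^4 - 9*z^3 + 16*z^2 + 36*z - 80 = (z - 4)*(z^3 - 5*z^2 - 4*z + 20) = (z - 5)*(z - 4)*(z^2 - 4) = (z - 5)*(z - 4)*(z - 2)*(z + 2)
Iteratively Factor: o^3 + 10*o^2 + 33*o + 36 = (o + 3)*(o^2 + 7*o + 12) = (o + 3)*(o + 4)*(o + 3)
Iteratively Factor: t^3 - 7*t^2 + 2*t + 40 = (t - 5)*(t^2 - 2*t - 8) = (t - 5)*(t - 4)*(t + 2)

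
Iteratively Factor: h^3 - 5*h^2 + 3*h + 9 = (h - 3)*(h^2 - 2*h - 3) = (h - 3)^2*(h + 1)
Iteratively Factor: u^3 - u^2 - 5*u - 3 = (u + 1)*(u^2 - 2*u - 3) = (u - 3)*(u + 1)*(u + 1)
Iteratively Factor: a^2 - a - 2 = (a - 2)*(a + 1)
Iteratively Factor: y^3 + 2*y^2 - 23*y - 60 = (y + 3)*(y^2 - y - 20) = (y + 3)*(y + 4)*(y - 5)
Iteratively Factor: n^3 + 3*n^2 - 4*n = (n - 1)*(n^2 + 4*n) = n*(n - 1)*(n + 4)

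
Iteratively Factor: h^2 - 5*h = (h - 5)*(h)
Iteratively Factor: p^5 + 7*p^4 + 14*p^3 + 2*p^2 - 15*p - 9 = (p - 1)*(p^4 + 8*p^3 + 22*p^2 + 24*p + 9) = (p - 1)*(p + 1)*(p^3 + 7*p^2 + 15*p + 9) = (p - 1)*(p + 1)*(p + 3)*(p^2 + 4*p + 3) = (p - 1)*(p + 1)^2*(p + 3)*(p + 3)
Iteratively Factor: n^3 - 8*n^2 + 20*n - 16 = (n - 2)*(n^2 - 6*n + 8) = (n - 4)*(n - 2)*(n - 2)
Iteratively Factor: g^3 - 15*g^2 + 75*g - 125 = (g - 5)*(g^2 - 10*g + 25) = (g - 5)^2*(g - 5)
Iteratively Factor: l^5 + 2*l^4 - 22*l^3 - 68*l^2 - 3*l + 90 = (l + 2)*(l^4 - 22*l^2 - 24*l + 45) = (l + 2)*(l + 3)*(l^3 - 3*l^2 - 13*l + 15) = (l - 5)*(l + 2)*(l + 3)*(l^2 + 2*l - 3) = (l - 5)*(l + 2)*(l + 3)^2*(l - 1)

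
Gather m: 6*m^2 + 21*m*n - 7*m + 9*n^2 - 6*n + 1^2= 6*m^2 + m*(21*n - 7) + 9*n^2 - 6*n + 1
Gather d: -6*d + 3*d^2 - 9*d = 3*d^2 - 15*d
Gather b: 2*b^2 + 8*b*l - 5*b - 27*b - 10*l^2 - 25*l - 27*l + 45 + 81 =2*b^2 + b*(8*l - 32) - 10*l^2 - 52*l + 126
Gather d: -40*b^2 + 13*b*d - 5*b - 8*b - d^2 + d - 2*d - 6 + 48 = -40*b^2 - 13*b - d^2 + d*(13*b - 1) + 42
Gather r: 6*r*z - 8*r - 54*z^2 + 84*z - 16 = r*(6*z - 8) - 54*z^2 + 84*z - 16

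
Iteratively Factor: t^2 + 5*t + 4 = (t + 1)*(t + 4)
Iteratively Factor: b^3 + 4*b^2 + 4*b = (b + 2)*(b^2 + 2*b) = (b + 2)^2*(b)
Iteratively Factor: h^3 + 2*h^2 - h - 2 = (h + 2)*(h^2 - 1) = (h + 1)*(h + 2)*(h - 1)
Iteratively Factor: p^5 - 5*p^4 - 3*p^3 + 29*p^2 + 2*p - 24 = (p + 1)*(p^4 - 6*p^3 + 3*p^2 + 26*p - 24) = (p + 1)*(p + 2)*(p^3 - 8*p^2 + 19*p - 12) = (p - 3)*(p + 1)*(p + 2)*(p^2 - 5*p + 4) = (p - 4)*(p - 3)*(p + 1)*(p + 2)*(p - 1)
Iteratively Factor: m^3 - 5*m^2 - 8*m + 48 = (m - 4)*(m^2 - m - 12) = (m - 4)^2*(m + 3)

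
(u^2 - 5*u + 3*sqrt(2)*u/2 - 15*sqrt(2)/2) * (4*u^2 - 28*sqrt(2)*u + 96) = 4*u^4 - 22*sqrt(2)*u^3 - 20*u^3 + 12*u^2 + 110*sqrt(2)*u^2 - 60*u + 144*sqrt(2)*u - 720*sqrt(2)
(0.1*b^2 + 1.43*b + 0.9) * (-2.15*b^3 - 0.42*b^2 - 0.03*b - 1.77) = -0.215*b^5 - 3.1165*b^4 - 2.5386*b^3 - 0.5979*b^2 - 2.5581*b - 1.593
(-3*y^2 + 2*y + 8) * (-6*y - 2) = 18*y^3 - 6*y^2 - 52*y - 16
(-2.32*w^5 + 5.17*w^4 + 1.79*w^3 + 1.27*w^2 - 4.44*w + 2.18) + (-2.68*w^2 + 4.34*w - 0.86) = -2.32*w^5 + 5.17*w^4 + 1.79*w^3 - 1.41*w^2 - 0.100000000000001*w + 1.32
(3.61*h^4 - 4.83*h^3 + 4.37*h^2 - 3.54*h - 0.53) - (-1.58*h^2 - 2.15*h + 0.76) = 3.61*h^4 - 4.83*h^3 + 5.95*h^2 - 1.39*h - 1.29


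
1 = 1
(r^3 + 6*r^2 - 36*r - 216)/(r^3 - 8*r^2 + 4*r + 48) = (r^2 + 12*r + 36)/(r^2 - 2*r - 8)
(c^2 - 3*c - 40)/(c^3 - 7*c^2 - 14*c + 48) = (c + 5)/(c^2 + c - 6)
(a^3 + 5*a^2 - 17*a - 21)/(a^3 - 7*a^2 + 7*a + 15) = (a + 7)/(a - 5)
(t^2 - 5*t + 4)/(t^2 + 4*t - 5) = (t - 4)/(t + 5)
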